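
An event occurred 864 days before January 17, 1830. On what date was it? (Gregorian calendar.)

−365 (one year) → Jan 17, 1829 (499 left).
−366 (one year; includes Feb 29, 1828) → Jan 17, 1828 (133 left).
−17 → Dec 31, 1827 (end of Dec, 31 days; 116 left).
−31 → Nov 30, 1827 (end of Nov, 30 days; 85 left).
−30 → Oct 31, 1827 (end of Oct, 31 days; 55 left).
−31 → Sep 30, 1827 (end of Sep, 30 days; 24 left).
−24 → Sep 6, 1827.

September 6, 1827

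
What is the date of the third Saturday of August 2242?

August 20, 2242

August 1, 2242 is a Monday.
The first Saturday is therefore August 6 (5 days later).
The third Saturday is 6 + 2×7 = August 20.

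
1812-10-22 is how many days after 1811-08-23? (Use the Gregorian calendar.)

426

Aug 23, 1811 → Aug 23, 1812: 366 days (Feb 29, 1812 is in that span).
Aug 23, 1812 → Sep 23, 1812: 31 days (August has 31).
Sep 23, 1812 → Oct 22, 1812: 29 days.
Total: 426 days.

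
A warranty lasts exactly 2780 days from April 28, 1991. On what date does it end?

December 7, 1998

+366 (one year; includes Feb 29, 1992) → Apr 28, 1992 (2414 left).
+365 (one year) → Apr 28, 1993 (2049 left).
+365 (one year) → Apr 28, 1994 (1684 left).
+365 (one year) → Apr 28, 1995 (1319 left).
+366 (one year; includes Feb 29, 1996) → Apr 28, 1996 (953 left).
+365 (one year) → Apr 28, 1997 (588 left).
+365 (one year) → Apr 28, 1998 (223 left).
Apr has 30 days: +3 → May 1, 1998 (220 left).
May has 31 days: +31 → Jun 1, 1998 (189 left).
Jun has 30 days: +30 → Jul 1, 1998 (159 left).
Jul has 31 days: +31 → Aug 1, 1998 (128 left).
Aug has 31 days: +31 → Sep 1, 1998 (97 left).
Sep has 30 days: +30 → Oct 1, 1998 (67 left).
Oct has 31 days: +31 → Nov 1, 1998 (36 left).
Nov has 30 days: +30 → Dec 1, 1998 (6 left).
+6 → Dec 7, 1998.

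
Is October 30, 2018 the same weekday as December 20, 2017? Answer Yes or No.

From Dec 20, 2017 to Oct 30, 2018 is 314 days.
314 mod 7 = 6, so they are different weekdays.
(Dec 20, 2017 is a Wednesday; Oct 30, 2018 is a Tuesday.)

No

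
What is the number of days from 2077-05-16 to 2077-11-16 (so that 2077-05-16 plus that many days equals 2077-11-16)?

May 16, 2077 → Jun 16, 2077: 31 days (May has 31).
Jun 16, 2077 → Jul 16, 2077: 30 days (June has 30).
Jul 16, 2077 → Aug 16, 2077: 31 days (July has 31).
Aug 16, 2077 → Sep 16, 2077: 31 days (August has 31).
Sep 16, 2077 → Oct 16, 2077: 30 days (September has 30).
Oct 16, 2077 → Nov 16, 2077: 31 days.
Total: 184 days.

184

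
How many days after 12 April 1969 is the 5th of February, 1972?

1029

Apr 12, 1969 → Apr 12, 1970: 365 days.
Apr 12, 1970 → Apr 12, 1971: 365 days.
Apr 12, 1971 → May 12, 1971: 30 days (April has 30).
May 12, 1971 → Jun 12, 1971: 31 days (May has 31).
Jun 12, 1971 → Jul 12, 1971: 30 days (June has 30).
Jul 12, 1971 → Aug 12, 1971: 31 days (July has 31).
Aug 12, 1971 → Sep 12, 1971: 31 days (August has 31).
Sep 12, 1971 → Oct 12, 1971: 30 days (September has 30).
Oct 12, 1971 → Nov 12, 1971: 31 days (October has 31).
Nov 12, 1971 → Dec 12, 1971: 30 days (November has 30).
Dec 12, 1971 → Jan 12, 1972: 31 days (December has 31).
Jan 12, 1972 → Feb 5, 1972: 24 days.
Total: 1029 days.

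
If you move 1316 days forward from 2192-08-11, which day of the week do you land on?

Saturday

First find the weekday of Aug 11, 2192. Doomsday rule: the anchor day for the 2100s is Sunday. For year 92: 92÷12 = 7 r 8, and 8÷4 = 2, so 7+8+2 = 17.
Sunday + 17 ≡ Wednesday — that's 2192's doomsday.
In August the doomsday date is Aug 8.
Aug 11 is 3 days after Aug 8; 3 mod 7 = 3, so Wednesday + 3 = Saturday.
1316 mod 7 = 0, so 1316 days after a Saturday is Saturday + 0 = Saturday.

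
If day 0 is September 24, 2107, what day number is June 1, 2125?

Sep 24, 2107 → Sep 24, 2108: 366 days (Feb 29, 2108 is in that span).
Sep 24, 2108 → Sep 24, 2109: 365 days.
Sep 24, 2109 → Sep 24, 2110: 365 days.
Sep 24, 2110 → Sep 24, 2111: 365 days.
Sep 24, 2111 → Sep 24, 2112: 366 days (Feb 29, 2112 is in that span).
Sep 24, 2112 → Sep 24, 2113: 365 days.
Sep 24, 2113 → Sep 24, 2114: 365 days.
Sep 24, 2114 → Sep 24, 2115: 365 days.
Sep 24, 2115 → Sep 24, 2116: 366 days (Feb 29, 2116 is in that span).
Sep 24, 2116 → Sep 24, 2117: 365 days.
Sep 24, 2117 → Sep 24, 2118: 365 days.
Sep 24, 2118 → Sep 24, 2119: 365 days.
Sep 24, 2119 → Sep 24, 2120: 366 days (Feb 29, 2120 is in that span).
Sep 24, 2120 → Sep 24, 2121: 365 days.
Sep 24, 2121 → Sep 24, 2122: 365 days.
Sep 24, 2122 → Sep 24, 2123: 365 days.
Sep 24, 2123 → Sep 24, 2124: 366 days (Feb 29, 2124 is in that span).
Sep 24, 2124 → Oct 24, 2124: 30 days (September has 30).
Oct 24, 2124 → Nov 24, 2124: 31 days (October has 31).
Nov 24, 2124 → Dec 24, 2124: 30 days (November has 30).
Dec 24, 2124 → Jan 24, 2125: 31 days (December has 31).
Jan 24, 2125 → Feb 24, 2125: 31 days (January has 31).
Feb 24, 2125 → Mar 24, 2125: 28 days (February has 28).
Mar 24, 2125 → Apr 24, 2125: 31 days (March has 31).
Apr 24, 2125 → May 24, 2125: 30 days (April has 30).
May 24, 2125 → Jun 1, 2125: 8 days.
Total: 6460 days.

6460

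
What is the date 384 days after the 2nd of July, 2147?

July 20, 2148

Jul has 31 days: +30 → Aug 1, 2147 (354 left).
Aug has 31 days: +31 → Sep 1, 2147 (323 left).
Sep has 30 days: +30 → Oct 1, 2147 (293 left).
Oct has 31 days: +31 → Nov 1, 2147 (262 left).
Nov has 30 days: +30 → Dec 1, 2147 (232 left).
Dec has 31 days: +31 → Jan 1, 2148 (201 left).
Jan has 31 days: +31 → Feb 1, 2148 (170 left).
Feb has 29 days: +29 → Mar 1, 2148 (141 left).
Mar has 31 days: +31 → Apr 1, 2148 (110 left).
Apr has 30 days: +30 → May 1, 2148 (80 left).
May has 31 days: +31 → Jun 1, 2148 (49 left).
Jun has 30 days: +30 → Jul 1, 2148 (19 left).
+19 → Jul 20, 2148.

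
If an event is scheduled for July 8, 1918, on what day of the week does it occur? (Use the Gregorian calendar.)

Doomsday rule: the anchor day for the 1900s is Wednesday. For year 18: 18÷12 = 1 r 6, and 6÷4 = 1, so 1+6+1 = 8.
Wednesday + 8 ≡ Thursday — that's 1918's doomsday.
In July the doomsday date is Jul 11.
Jul 8 is 3 days before Jul 11; 3 mod 7 = 3, so Thursday − 3 = Monday.

Monday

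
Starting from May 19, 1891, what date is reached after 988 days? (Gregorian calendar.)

January 31, 1894

+366 (one year; includes Feb 29, 1892) → May 19, 1892 (622 left).
+365 (one year) → May 19, 1893 (257 left).
May has 31 days: +13 → Jun 1, 1893 (244 left).
Jun has 30 days: +30 → Jul 1, 1893 (214 left).
Jul has 31 days: +31 → Aug 1, 1893 (183 left).
Aug has 31 days: +31 → Sep 1, 1893 (152 left).
Sep has 30 days: +30 → Oct 1, 1893 (122 left).
Oct has 31 days: +31 → Nov 1, 1893 (91 left).
Nov has 30 days: +30 → Dec 1, 1893 (61 left).
Dec has 31 days: +31 → Jan 1, 1894 (30 left).
+30 → Jan 31, 1894.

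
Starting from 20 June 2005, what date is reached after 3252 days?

May 16, 2014

+365 (one year) → Jun 20, 2006 (2887 left).
+365 (one year) → Jun 20, 2007 (2522 left).
+366 (one year; includes Feb 29, 2008) → Jun 20, 2008 (2156 left).
+365 (one year) → Jun 20, 2009 (1791 left).
+365 (one year) → Jun 20, 2010 (1426 left).
+365 (one year) → Jun 20, 2011 (1061 left).
+366 (one year; includes Feb 29, 2012) → Jun 20, 2012 (695 left).
+365 (one year) → Jun 20, 2013 (330 left).
Jun has 30 days: +11 → Jul 1, 2013 (319 left).
Jul has 31 days: +31 → Aug 1, 2013 (288 left).
Aug has 31 days: +31 → Sep 1, 2013 (257 left).
Sep has 30 days: +30 → Oct 1, 2013 (227 left).
Oct has 31 days: +31 → Nov 1, 2013 (196 left).
Nov has 30 days: +30 → Dec 1, 2013 (166 left).
Dec has 31 days: +31 → Jan 1, 2014 (135 left).
Jan has 31 days: +31 → Feb 1, 2014 (104 left).
Feb has 28 days: +28 → Mar 1, 2014 (76 left).
Mar has 31 days: +31 → Apr 1, 2014 (45 left).
Apr has 30 days: +30 → May 1, 2014 (15 left).
+15 → May 16, 2014.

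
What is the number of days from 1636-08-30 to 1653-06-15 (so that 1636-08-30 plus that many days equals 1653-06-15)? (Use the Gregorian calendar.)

Aug 30, 1636 → Aug 30, 1637: 365 days.
Aug 30, 1637 → Aug 30, 1638: 365 days.
Aug 30, 1638 → Aug 30, 1639: 365 days.
Aug 30, 1639 → Aug 30, 1640: 366 days (Feb 29, 1640 is in that span).
Aug 30, 1640 → Aug 30, 1641: 365 days.
Aug 30, 1641 → Aug 30, 1642: 365 days.
Aug 30, 1642 → Aug 30, 1643: 365 days.
Aug 30, 1643 → Aug 30, 1644: 366 days (Feb 29, 1644 is in that span).
Aug 30, 1644 → Aug 30, 1645: 365 days.
Aug 30, 1645 → Aug 30, 1646: 365 days.
Aug 30, 1646 → Aug 30, 1647: 365 days.
Aug 30, 1647 → Aug 30, 1648: 366 days (Feb 29, 1648 is in that span).
Aug 30, 1648 → Aug 30, 1649: 365 days.
Aug 30, 1649 → Aug 30, 1650: 365 days.
Aug 30, 1650 → Aug 30, 1651: 365 days.
Aug 30, 1651 → Aug 30, 1652: 366 days (Feb 29, 1652 is in that span).
Aug 30, 1652 → Sep 30, 1652: 31 days (August has 31).
Sep 30, 1652 → Oct 30, 1652: 30 days (September has 30).
Oct 30, 1652 → Nov 30, 1652: 31 days (October has 31).
Nov 30, 1652 → Dec 30, 1652: 30 days (November has 30).
Dec 30, 1652 → Jan 30, 1653: 31 days (December has 31).
Jan 30, 1653 → Feb 28, 1653: 29 days (January has 31).
Feb 28, 1653 → Mar 28, 1653: 28 days (February has 28).
Mar 28, 1653 → Apr 28, 1653: 31 days (March has 31).
Apr 28, 1653 → May 28, 1653: 30 days (April has 30).
May 28, 1653 → Jun 15, 1653: 18 days.
Total: 6133 days.

6133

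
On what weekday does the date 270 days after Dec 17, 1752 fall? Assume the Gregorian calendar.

First find the weekday of Dec 17, 1752. Doomsday rule: the anchor day for the 1700s is Sunday. For year 52: 52÷12 = 4 r 4, and 4÷4 = 1, so 4+4+1 = 9.
Sunday + 9 ≡ Tuesday — that's 1752's doomsday.
In December the doomsday date is Dec 12.
Dec 17 is 5 days after Dec 12; 5 mod 7 = 5, so Tuesday + 5 = Sunday.
270 mod 7 = 4, so 270 days after a Sunday is Sunday + 4 = Thursday.

Thursday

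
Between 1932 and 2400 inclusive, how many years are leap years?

Multiples of 4 in [1932,2400]: 118.
Of those, multiples of 100: 5 (not leap unless ÷400).
Multiples of 400: 2.
Leap years = 118 − 5 + 2 = 115.

115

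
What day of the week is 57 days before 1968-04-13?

Apr 13, 1968 is a Saturday.
57 mod 7 = 1, so 57 days before a Saturday is Saturday − 1 = Friday.

Friday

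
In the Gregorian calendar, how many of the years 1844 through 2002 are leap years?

39

Multiples of 4 in [1844,2002]: 40.
Of those, multiples of 100: 2 (not leap unless ÷400).
Multiples of 400: 1.
Leap years = 40 − 2 + 1 = 39.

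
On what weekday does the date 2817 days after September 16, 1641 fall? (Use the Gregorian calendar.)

Sep 16, 1641 is a Monday.
2817 mod 7 = 3, so 2817 days after a Monday is Monday + 3 = Thursday.

Thursday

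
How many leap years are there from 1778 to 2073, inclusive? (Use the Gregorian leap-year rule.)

Multiples of 4 in [1778,2073]: 74.
Of those, multiples of 100: 3 (not leap unless ÷400).
Multiples of 400: 1.
Leap years = 74 − 3 + 1 = 72.

72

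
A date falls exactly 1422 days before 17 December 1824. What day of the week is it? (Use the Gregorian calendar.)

Thursday

First find the weekday of Dec 17, 1824. Doomsday rule: the anchor day for the 1800s is Friday. For year 24: 24÷12 = 2 r 0, and 0÷4 = 0, so 2+0+0 = 2.
Friday + 2 ≡ Sunday — that's 1824's doomsday.
In December the doomsday date is Dec 12.
Dec 17 is 5 days after Dec 12; 5 mod 7 = 5, so Sunday + 5 = Friday.
1422 mod 7 = 1, so 1422 days before a Friday is Friday − 1 = Thursday.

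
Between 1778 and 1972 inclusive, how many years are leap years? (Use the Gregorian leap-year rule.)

47

Multiples of 4 in [1778,1972]: 49.
Of those, multiples of 100: 2 (not leap unless ÷400).
Multiples of 400: 0.
Leap years = 49 − 2 + 0 = 47.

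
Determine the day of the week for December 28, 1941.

January 1, 1941 is a Wednesday.
Jan 1, 1941 → Feb 1, 1941: 31 days (January has 31).
Feb 1, 1941 → Mar 1, 1941: 28 days (February has 28).
Mar 1, 1941 → Apr 1, 1941: 31 days (March has 31).
Apr 1, 1941 → May 1, 1941: 30 days (April has 30).
May 1, 1941 → Jun 1, 1941: 31 days (May has 31).
Jun 1, 1941 → Jul 1, 1941: 30 days (June has 30).
Jul 1, 1941 → Aug 1, 1941: 31 days (July has 31).
Aug 1, 1941 → Sep 1, 1941: 31 days (August has 31).
Sep 1, 1941 → Oct 1, 1941: 30 days (September has 30).
Oct 1, 1941 → Nov 1, 1941: 31 days (October has 31).
Nov 1, 1941 → Dec 1, 1941: 30 days (November has 30).
Dec 1, 1941 → Dec 28, 1941: 27 days.
Total: 361 days.
361 mod 7 = 4, so Wednesday + 4 = Sunday.

Sunday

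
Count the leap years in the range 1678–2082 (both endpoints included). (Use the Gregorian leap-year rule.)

98

Multiples of 4 in [1678,2082]: 101.
Of those, multiples of 100: 4 (not leap unless ÷400).
Multiples of 400: 1.
Leap years = 101 − 4 + 1 = 98.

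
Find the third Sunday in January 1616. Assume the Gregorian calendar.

January 17, 1616

January 1, 1616 is a Friday.
The first Sunday is therefore January 3 (2 days later).
The third Sunday is 3 + 2×7 = January 17.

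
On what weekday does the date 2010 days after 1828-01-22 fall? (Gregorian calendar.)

Jan 22, 1828 is a Tuesday.
2010 mod 7 = 1, so 2010 days after a Tuesday is Tuesday + 1 = Wednesday.

Wednesday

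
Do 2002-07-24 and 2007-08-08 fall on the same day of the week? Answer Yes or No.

From Jul 24, 2002 to Aug 8, 2007 is 1841 days.
1841 mod 7 = 0, so they are the same weekday.
(Jul 24, 2002 is a Wednesday; Aug 8, 2007 is a Wednesday.)

Yes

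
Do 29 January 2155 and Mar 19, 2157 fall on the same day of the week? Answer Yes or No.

From Jan 29, 2155 to Mar 19, 2157 is 780 days.
780 mod 7 = 3, so they are different weekdays.
(Jan 29, 2155 is a Wednesday; Mar 19, 2157 is a Saturday.)

No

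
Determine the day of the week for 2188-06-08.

Doomsday rule: the anchor day for the 2100s is Sunday. For year 88: 88÷12 = 7 r 4, and 4÷4 = 1, so 7+4+1 = 12.
Sunday + 12 ≡ Friday — that's 2188's doomsday.
In June the doomsday date is Jun 6.
Jun 8 is 2 days after Jun 6; 2 mod 7 = 2, so Friday + 2 = Sunday.

Sunday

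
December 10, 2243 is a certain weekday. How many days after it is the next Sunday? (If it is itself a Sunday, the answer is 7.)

7

Dec 10, 2243 is a Sunday.
From Sunday to the next Sunday is 7 days.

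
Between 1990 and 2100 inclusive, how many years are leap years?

27

Multiples of 4 in [1990,2100]: 28.
Of those, multiples of 100: 2 (not leap unless ÷400).
Multiples of 400: 1.
Leap years = 28 − 2 + 1 = 27.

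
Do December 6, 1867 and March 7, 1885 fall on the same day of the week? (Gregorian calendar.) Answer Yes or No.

From Dec 6, 1867 to Mar 7, 1885 is 6301 days.
6301 mod 7 = 1, so they are different weekdays.
(Dec 6, 1867 is a Friday; Mar 7, 1885 is a Saturday.)

No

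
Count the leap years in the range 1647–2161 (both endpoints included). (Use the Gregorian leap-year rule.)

125

Multiples of 4 in [1647,2161]: 129.
Of those, multiples of 100: 5 (not leap unless ÷400).
Multiples of 400: 1.
Leap years = 129 − 5 + 1 = 125.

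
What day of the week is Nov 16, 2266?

Friday

Doomsday rule: the anchor day for the 2200s is Friday. For year 66: 66÷12 = 5 r 6, and 6÷4 = 1, so 5+6+1 = 12.
Friday + 12 ≡ Wednesday — that's 2266's doomsday.
In November the doomsday date is Nov 7.
Nov 16 is 9 days after Nov 7; 9 mod 7 = 2, so Wednesday + 2 = Friday.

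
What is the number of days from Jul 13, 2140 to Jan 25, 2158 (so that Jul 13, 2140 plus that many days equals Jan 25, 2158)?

6405

Jul 13, 2140 → Jul 13, 2141: 365 days.
Jul 13, 2141 → Jul 13, 2142: 365 days.
Jul 13, 2142 → Jul 13, 2143: 365 days.
Jul 13, 2143 → Jul 13, 2144: 366 days (Feb 29, 2144 is in that span).
Jul 13, 2144 → Jul 13, 2145: 365 days.
Jul 13, 2145 → Jul 13, 2146: 365 days.
Jul 13, 2146 → Jul 13, 2147: 365 days.
Jul 13, 2147 → Jul 13, 2148: 366 days (Feb 29, 2148 is in that span).
Jul 13, 2148 → Jul 13, 2149: 365 days.
Jul 13, 2149 → Jul 13, 2150: 365 days.
Jul 13, 2150 → Jul 13, 2151: 365 days.
Jul 13, 2151 → Jul 13, 2152: 366 days (Feb 29, 2152 is in that span).
Jul 13, 2152 → Jul 13, 2153: 365 days.
Jul 13, 2153 → Jul 13, 2154: 365 days.
Jul 13, 2154 → Jul 13, 2155: 365 days.
Jul 13, 2155 → Jul 13, 2156: 366 days (Feb 29, 2156 is in that span).
Jul 13, 2156 → Jul 13, 2157: 365 days.
Jul 13, 2157 → Aug 13, 2157: 31 days (July has 31).
Aug 13, 2157 → Sep 13, 2157: 31 days (August has 31).
Sep 13, 2157 → Oct 13, 2157: 30 days (September has 30).
Oct 13, 2157 → Nov 13, 2157: 31 days (October has 31).
Nov 13, 2157 → Dec 13, 2157: 30 days (November has 30).
Dec 13, 2157 → Jan 13, 2158: 31 days (December has 31).
Jan 13, 2158 → Jan 25, 2158: 12 days.
Total: 6405 days.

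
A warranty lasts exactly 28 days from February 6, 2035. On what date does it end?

Feb has 28 days: +23 → Mar 1, 2035 (5 left).
+5 → Mar 6, 2035.

March 6, 2035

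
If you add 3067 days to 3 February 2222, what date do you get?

June 28, 2230

+365 (one year) → Feb 3, 2223 (2702 left).
+365 (one year) → Feb 3, 2224 (2337 left).
+366 (one year; includes Feb 29, 2224) → Feb 3, 2225 (1971 left).
+365 (one year) → Feb 3, 2226 (1606 left).
+365 (one year) → Feb 3, 2227 (1241 left).
+365 (one year) → Feb 3, 2228 (876 left).
+366 (one year; includes Feb 29, 2228) → Feb 3, 2229 (510 left).
+365 (one year) → Feb 3, 2230 (145 left).
Feb has 28 days: +26 → Mar 1, 2230 (119 left).
Mar has 31 days: +31 → Apr 1, 2230 (88 left).
Apr has 30 days: +30 → May 1, 2230 (58 left).
May has 31 days: +31 → Jun 1, 2230 (27 left).
+27 → Jun 28, 2230.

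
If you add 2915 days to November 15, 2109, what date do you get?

November 8, 2117

+365 (one year) → Nov 15, 2110 (2550 left).
+365 (one year) → Nov 15, 2111 (2185 left).
+366 (one year; includes Feb 29, 2112) → Nov 15, 2112 (1819 left).
+365 (one year) → Nov 15, 2113 (1454 left).
+365 (one year) → Nov 15, 2114 (1089 left).
+365 (one year) → Nov 15, 2115 (724 left).
+366 (one year; includes Feb 29, 2116) → Nov 15, 2116 (358 left).
Nov has 30 days: +16 → Dec 1, 2116 (342 left).
Dec has 31 days: +31 → Jan 1, 2117 (311 left).
Jan has 31 days: +31 → Feb 1, 2117 (280 left).
Feb has 28 days: +28 → Mar 1, 2117 (252 left).
Mar has 31 days: +31 → Apr 1, 2117 (221 left).
Apr has 30 days: +30 → May 1, 2117 (191 left).
May has 31 days: +31 → Jun 1, 2117 (160 left).
Jun has 30 days: +30 → Jul 1, 2117 (130 left).
Jul has 31 days: +31 → Aug 1, 2117 (99 left).
Aug has 31 days: +31 → Sep 1, 2117 (68 left).
Sep has 30 days: +30 → Oct 1, 2117 (38 left).
Oct has 31 days: +31 → Nov 1, 2117 (7 left).
+7 → Nov 8, 2117.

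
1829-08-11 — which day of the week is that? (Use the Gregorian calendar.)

Doomsday rule: the anchor day for the 1800s is Friday. For year 29: 29÷12 = 2 r 5, and 5÷4 = 1, so 2+5+1 = 8.
Friday + 8 ≡ Saturday — that's 1829's doomsday.
In August the doomsday date is Aug 8.
Aug 11 is 3 days after Aug 8; 3 mod 7 = 3, so Saturday + 3 = Tuesday.

Tuesday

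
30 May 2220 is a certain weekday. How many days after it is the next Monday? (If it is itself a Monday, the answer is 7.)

6

May 30, 2220 is a Tuesday.
From Tuesday to the next Monday is 6 days.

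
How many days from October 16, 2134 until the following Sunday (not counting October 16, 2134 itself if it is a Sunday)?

Oct 16, 2134 is a Saturday.
From Saturday to the next Sunday is 1 day.

1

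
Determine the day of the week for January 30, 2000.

Sunday

Doomsday rule: the anchor day for the 2000s is Tuesday. For year 00: 0÷12 = 0 r 0, and 0÷4 = 0, so 0+0+0 = 0.
Tuesday + 0 ≡ Tuesday — that's 2000's doomsday.
In January the doomsday date is Jan 4 (2000 is a leap year (divisible by 400)).
Jan 30 is 26 days after Jan 4; 26 mod 7 = 5, so Tuesday + 5 = Sunday.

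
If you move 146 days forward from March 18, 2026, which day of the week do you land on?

Mar 18, 2026 is a Wednesday.
146 mod 7 = 6, so 146 days after a Wednesday is Wednesday + 6 = Tuesday.

Tuesday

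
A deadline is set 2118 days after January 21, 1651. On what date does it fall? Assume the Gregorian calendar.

+365 (one year) → Jan 21, 1652 (1753 left).
+366 (one year; includes Feb 29, 1652) → Jan 21, 1653 (1387 left).
+365 (one year) → Jan 21, 1654 (1022 left).
+365 (one year) → Jan 21, 1655 (657 left).
+365 (one year) → Jan 21, 1656 (292 left).
Jan has 31 days: +11 → Feb 1, 1656 (281 left).
Feb has 29 days: +29 → Mar 1, 1656 (252 left).
Mar has 31 days: +31 → Apr 1, 1656 (221 left).
Apr has 30 days: +30 → May 1, 1656 (191 left).
May has 31 days: +31 → Jun 1, 1656 (160 left).
Jun has 30 days: +30 → Jul 1, 1656 (130 left).
Jul has 31 days: +31 → Aug 1, 1656 (99 left).
Aug has 31 days: +31 → Sep 1, 1656 (68 left).
Sep has 30 days: +30 → Oct 1, 1656 (38 left).
Oct has 31 days: +31 → Nov 1, 1656 (7 left).
+7 → Nov 8, 1656.

November 8, 1656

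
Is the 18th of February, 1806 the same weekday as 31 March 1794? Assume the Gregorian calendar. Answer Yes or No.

No

From Mar 31, 1794 to Feb 18, 1806 is 4341 days.
4341 mod 7 = 1, so they are different weekdays.
(Mar 31, 1794 is a Monday; Feb 18, 1806 is a Tuesday.)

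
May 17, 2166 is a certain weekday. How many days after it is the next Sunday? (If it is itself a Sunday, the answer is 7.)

1

May 17, 2166 is a Saturday.
From Saturday to the next Sunday is 1 day.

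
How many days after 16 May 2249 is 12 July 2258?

3344

May 16, 2249 → May 16, 2250: 365 days.
May 16, 2250 → May 16, 2251: 365 days.
May 16, 2251 → May 16, 2252: 366 days (Feb 29, 2252 is in that span).
May 16, 2252 → May 16, 2253: 365 days.
May 16, 2253 → May 16, 2254: 365 days.
May 16, 2254 → May 16, 2255: 365 days.
May 16, 2255 → May 16, 2256: 366 days (Feb 29, 2256 is in that span).
May 16, 2256 → May 16, 2257: 365 days.
May 16, 2257 → May 16, 2258: 365 days.
May 16, 2258 → Jun 16, 2258: 31 days (May has 31).
Jun 16, 2258 → Jul 12, 2258: 26 days.
Total: 3344 days.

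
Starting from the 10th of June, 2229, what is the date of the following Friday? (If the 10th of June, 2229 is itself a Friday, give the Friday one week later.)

June 12, 2229

Jun 10, 2229 is a Wednesday.
From Wednesday to the next Friday is 2 days.
Jun 10, 2229 + 2 = Jun 12, 2229.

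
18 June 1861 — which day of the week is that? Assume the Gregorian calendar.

Tuesday

January 1, 1861 is a Tuesday.
Jan 1, 1861 → Feb 1, 1861: 31 days (January has 31).
Feb 1, 1861 → Mar 1, 1861: 28 days (February has 28).
Mar 1, 1861 → Apr 1, 1861: 31 days (March has 31).
Apr 1, 1861 → May 1, 1861: 30 days (April has 30).
May 1, 1861 → Jun 1, 1861: 31 days (May has 31).
Jun 1, 1861 → Jun 18, 1861: 17 days.
Total: 168 days.
168 mod 7 = 0, so Tuesday + 0 = Tuesday.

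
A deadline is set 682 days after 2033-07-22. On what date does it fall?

June 4, 2035

+365 (one year) → Jul 22, 2034 (317 left).
Jul has 31 days: +10 → Aug 1, 2034 (307 left).
Aug has 31 days: +31 → Sep 1, 2034 (276 left).
Sep has 30 days: +30 → Oct 1, 2034 (246 left).
Oct has 31 days: +31 → Nov 1, 2034 (215 left).
Nov has 30 days: +30 → Dec 1, 2034 (185 left).
Dec has 31 days: +31 → Jan 1, 2035 (154 left).
Jan has 31 days: +31 → Feb 1, 2035 (123 left).
Feb has 28 days: +28 → Mar 1, 2035 (95 left).
Mar has 31 days: +31 → Apr 1, 2035 (64 left).
Apr has 30 days: +30 → May 1, 2035 (34 left).
May has 31 days: +31 → Jun 1, 2035 (3 left).
+3 → Jun 4, 2035.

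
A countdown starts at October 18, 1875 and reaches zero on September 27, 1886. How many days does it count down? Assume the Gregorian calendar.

3997

Oct 18, 1875 → Oct 18, 1876: 366 days (Feb 29, 1876 is in that span).
Oct 18, 1876 → Oct 18, 1877: 365 days.
Oct 18, 1877 → Oct 18, 1878: 365 days.
Oct 18, 1878 → Oct 18, 1879: 365 days.
Oct 18, 1879 → Oct 18, 1880: 366 days (Feb 29, 1880 is in that span).
Oct 18, 1880 → Oct 18, 1881: 365 days.
Oct 18, 1881 → Oct 18, 1882: 365 days.
Oct 18, 1882 → Oct 18, 1883: 365 days.
Oct 18, 1883 → Oct 18, 1884: 366 days (Feb 29, 1884 is in that span).
Oct 18, 1884 → Oct 18, 1885: 365 days.
Oct 18, 1885 → Nov 18, 1885: 31 days (October has 31).
Nov 18, 1885 → Dec 18, 1885: 30 days (November has 30).
Dec 18, 1885 → Jan 18, 1886: 31 days (December has 31).
Jan 18, 1886 → Feb 18, 1886: 31 days (January has 31).
Feb 18, 1886 → Mar 18, 1886: 28 days (February has 28).
Mar 18, 1886 → Apr 18, 1886: 31 days (March has 31).
Apr 18, 1886 → May 18, 1886: 30 days (April has 30).
May 18, 1886 → Jun 18, 1886: 31 days (May has 31).
Jun 18, 1886 → Jul 18, 1886: 30 days (June has 30).
Jul 18, 1886 → Aug 18, 1886: 31 days (July has 31).
Aug 18, 1886 → Sep 18, 1886: 31 days (August has 31).
Sep 18, 1886 → Sep 27, 1886: 9 days.
Total: 3997 days.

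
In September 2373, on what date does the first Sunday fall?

September 1, 2373 is a Saturday.
The first Sunday is therefore September 2 (1 days later).

September 2, 2373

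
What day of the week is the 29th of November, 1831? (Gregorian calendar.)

January 1, 1831 is a Saturday.
Jan 1, 1831 → Feb 1, 1831: 31 days (January has 31).
Feb 1, 1831 → Mar 1, 1831: 28 days (February has 28).
Mar 1, 1831 → Apr 1, 1831: 31 days (March has 31).
Apr 1, 1831 → May 1, 1831: 30 days (April has 30).
May 1, 1831 → Jun 1, 1831: 31 days (May has 31).
Jun 1, 1831 → Jul 1, 1831: 30 days (June has 30).
Jul 1, 1831 → Aug 1, 1831: 31 days (July has 31).
Aug 1, 1831 → Sep 1, 1831: 31 days (August has 31).
Sep 1, 1831 → Oct 1, 1831: 30 days (September has 30).
Oct 1, 1831 → Nov 1, 1831: 31 days (October has 31).
Nov 1, 1831 → Nov 29, 1831: 28 days.
Total: 332 days.
332 mod 7 = 3, so Saturday + 3 = Tuesday.

Tuesday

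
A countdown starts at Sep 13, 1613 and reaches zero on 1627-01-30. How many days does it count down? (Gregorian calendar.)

4887

Sep 13, 1613 → Sep 13, 1614: 365 days.
Sep 13, 1614 → Sep 13, 1615: 365 days.
Sep 13, 1615 → Sep 13, 1616: 366 days (Feb 29, 1616 is in that span).
Sep 13, 1616 → Sep 13, 1617: 365 days.
Sep 13, 1617 → Sep 13, 1618: 365 days.
Sep 13, 1618 → Sep 13, 1619: 365 days.
Sep 13, 1619 → Sep 13, 1620: 366 days (Feb 29, 1620 is in that span).
Sep 13, 1620 → Sep 13, 1621: 365 days.
Sep 13, 1621 → Sep 13, 1622: 365 days.
Sep 13, 1622 → Sep 13, 1623: 365 days.
Sep 13, 1623 → Sep 13, 1624: 366 days (Feb 29, 1624 is in that span).
Sep 13, 1624 → Sep 13, 1625: 365 days.
Sep 13, 1625 → Sep 13, 1626: 365 days.
Sep 13, 1626 → Oct 13, 1626: 30 days (September has 30).
Oct 13, 1626 → Nov 13, 1626: 31 days (October has 31).
Nov 13, 1626 → Dec 13, 1626: 30 days (November has 30).
Dec 13, 1626 → Jan 13, 1627: 31 days (December has 31).
Jan 13, 1627 → Jan 30, 1627: 17 days.
Total: 4887 days.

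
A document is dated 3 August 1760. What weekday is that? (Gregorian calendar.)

Sunday

Doomsday rule: the anchor day for the 1700s is Sunday. For year 60: 60÷12 = 5 r 0, and 0÷4 = 0, so 5+0+0 = 5.
Sunday + 5 ≡ Friday — that's 1760's doomsday.
In August the doomsday date is Aug 8.
Aug 3 is 5 days before Aug 8; 5 mod 7 = 5, so Friday − 5 = Sunday.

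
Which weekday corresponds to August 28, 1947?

Thursday

Doomsday rule: the anchor day for the 1900s is Wednesday. For year 47: 47÷12 = 3 r 11, and 11÷4 = 2, so 3+11+2 = 16.
Wednesday + 16 ≡ Friday — that's 1947's doomsday.
In August the doomsday date is Aug 8.
Aug 28 is 20 days after Aug 8; 20 mod 7 = 6, so Friday + 6 = Thursday.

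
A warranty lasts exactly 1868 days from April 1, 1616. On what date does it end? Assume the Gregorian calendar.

May 13, 1621

+365 (one year) → Apr 1, 1617 (1503 left).
+365 (one year) → Apr 1, 1618 (1138 left).
+365 (one year) → Apr 1, 1619 (773 left).
+366 (one year; includes Feb 29, 1620) → Apr 1, 1620 (407 left).
+365 (one year) → Apr 1, 1621 (42 left).
Apr has 30 days: +30 → May 1, 1621 (12 left).
+12 → May 13, 1621.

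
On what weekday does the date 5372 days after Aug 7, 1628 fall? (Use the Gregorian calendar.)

Thursday

First find the weekday of Aug 7, 1628. Doomsday rule: the anchor day for the 1600s is Tuesday. For year 28: 28÷12 = 2 r 4, and 4÷4 = 1, so 2+4+1 = 7.
Tuesday + 7 ≡ Tuesday — that's 1628's doomsday.
In August the doomsday date is Aug 8.
Aug 7 is 1 day before Aug 8; 1 mod 7 = 1, so Tuesday − 1 = Monday.
5372 mod 7 = 3, so 5372 days after a Monday is Monday + 3 = Thursday.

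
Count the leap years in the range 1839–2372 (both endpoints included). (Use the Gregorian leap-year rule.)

Multiples of 4 in [1839,2372]: 134.
Of those, multiples of 100: 5 (not leap unless ÷400).
Multiples of 400: 1.
Leap years = 134 − 5 + 1 = 130.

130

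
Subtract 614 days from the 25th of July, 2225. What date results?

November 19, 2223

−365 (one year) → Jul 25, 2224 (249 left).
−25 → Jun 30, 2224 (end of Jun, 30 days; 224 left).
−30 → May 31, 2224 (end of May, 31 days; 194 left).
−31 → Apr 30, 2224 (end of Apr, 30 days; 163 left).
−30 → Mar 31, 2224 (end of Mar, 31 days; 133 left).
−31 → Feb 29, 2224 (end of Feb, 29 days; 102 left).
−29 → Jan 31, 2224 (end of Jan, 31 days; 73 left).
−31 → Dec 31, 2223 (end of Dec, 31 days; 42 left).
−31 → Nov 30, 2223 (end of Nov, 30 days; 11 left).
−11 → Nov 19, 2223.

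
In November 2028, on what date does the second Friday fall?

November 10, 2028

November 1, 2028 is a Wednesday.
The first Friday is therefore November 3 (2 days later).
The second Friday is 3 + 1×7 = November 10.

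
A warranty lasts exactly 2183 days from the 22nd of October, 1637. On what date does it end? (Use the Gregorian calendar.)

October 14, 1643

+365 (one year) → Oct 22, 1638 (1818 left).
+365 (one year) → Oct 22, 1639 (1453 left).
+366 (one year; includes Feb 29, 1640) → Oct 22, 1640 (1087 left).
+365 (one year) → Oct 22, 1641 (722 left).
+365 (one year) → Oct 22, 1642 (357 left).
Oct has 31 days: +10 → Nov 1, 1642 (347 left).
Nov has 30 days: +30 → Dec 1, 1642 (317 left).
Dec has 31 days: +31 → Jan 1, 1643 (286 left).
Jan has 31 days: +31 → Feb 1, 1643 (255 left).
Feb has 28 days: +28 → Mar 1, 1643 (227 left).
Mar has 31 days: +31 → Apr 1, 1643 (196 left).
Apr has 30 days: +30 → May 1, 1643 (166 left).
May has 31 days: +31 → Jun 1, 1643 (135 left).
Jun has 30 days: +30 → Jul 1, 1643 (105 left).
Jul has 31 days: +31 → Aug 1, 1643 (74 left).
Aug has 31 days: +31 → Sep 1, 1643 (43 left).
Sep has 30 days: +30 → Oct 1, 1643 (13 left).
+13 → Oct 14, 1643.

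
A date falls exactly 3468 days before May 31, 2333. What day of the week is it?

First find the weekday of May 31, 2333. Doomsday rule: the anchor day for the 2300s is Wednesday. For year 33: 33÷12 = 2 r 9, and 9÷4 = 2, so 2+9+2 = 13.
Wednesday + 13 ≡ Tuesday — that's 2333's doomsday.
In May the doomsday date is May 9.
May 31 is 22 days after May 9; 22 mod 7 = 1, so Tuesday + 1 = Wednesday.
3468 mod 7 = 3, so 3468 days before a Wednesday is Wednesday − 3 = Sunday.

Sunday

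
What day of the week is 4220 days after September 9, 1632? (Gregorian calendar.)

Wednesday

First find the weekday of Sep 9, 1632. Doomsday rule: the anchor day for the 1600s is Tuesday. For year 32: 32÷12 = 2 r 8, and 8÷4 = 2, so 2+8+2 = 12.
Tuesday + 12 ≡ Sunday — that's 1632's doomsday.
In September the doomsday date is Sep 5.
Sep 9 is 4 days after Sep 5; 4 mod 7 = 4, so Sunday + 4 = Thursday.
4220 mod 7 = 6, so 4220 days after a Thursday is Thursday + 6 = Wednesday.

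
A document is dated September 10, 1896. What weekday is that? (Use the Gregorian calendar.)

Doomsday rule: the anchor day for the 1800s is Friday. For year 96: 96÷12 = 8 r 0, and 0÷4 = 0, so 8+0+0 = 8.
Friday + 8 ≡ Saturday — that's 1896's doomsday.
In September the doomsday date is Sep 5.
Sep 10 is 5 days after Sep 5; 5 mod 7 = 5, so Saturday + 5 = Thursday.

Thursday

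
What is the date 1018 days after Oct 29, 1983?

+366 (one year; includes Feb 29, 1984) → Oct 29, 1984 (652 left).
+365 (one year) → Oct 29, 1985 (287 left).
Oct has 31 days: +3 → Nov 1, 1985 (284 left).
Nov has 30 days: +30 → Dec 1, 1985 (254 left).
Dec has 31 days: +31 → Jan 1, 1986 (223 left).
Jan has 31 days: +31 → Feb 1, 1986 (192 left).
Feb has 28 days: +28 → Mar 1, 1986 (164 left).
Mar has 31 days: +31 → Apr 1, 1986 (133 left).
Apr has 30 days: +30 → May 1, 1986 (103 left).
May has 31 days: +31 → Jun 1, 1986 (72 left).
Jun has 30 days: +30 → Jul 1, 1986 (42 left).
Jul has 31 days: +31 → Aug 1, 1986 (11 left).
+11 → Aug 12, 1986.

August 12, 1986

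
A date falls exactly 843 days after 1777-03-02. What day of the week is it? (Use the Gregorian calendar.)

Mar 2, 1777 is a Sunday.
843 mod 7 = 3, so 843 days after a Sunday is Sunday + 3 = Wednesday.

Wednesday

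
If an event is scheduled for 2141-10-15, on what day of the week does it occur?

Sunday

Doomsday rule: the anchor day for the 2100s is Sunday. For year 41: 41÷12 = 3 r 5, and 5÷4 = 1, so 3+5+1 = 9.
Sunday + 9 ≡ Tuesday — that's 2141's doomsday.
In October the doomsday date is Oct 10.
Oct 15 is 5 days after Oct 10; 5 mod 7 = 5, so Tuesday + 5 = Sunday.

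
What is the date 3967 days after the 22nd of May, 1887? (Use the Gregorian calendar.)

April 1, 1898

+366 (one year; includes Feb 29, 1888) → May 22, 1888 (3601 left).
+365 (one year) → May 22, 1889 (3236 left).
+365 (one year) → May 22, 1890 (2871 left).
+365 (one year) → May 22, 1891 (2506 left).
+366 (one year; includes Feb 29, 1892) → May 22, 1892 (2140 left).
+365 (one year) → May 22, 1893 (1775 left).
+365 (one year) → May 22, 1894 (1410 left).
+365 (one year) → May 22, 1895 (1045 left).
+366 (one year; includes Feb 29, 1896) → May 22, 1896 (679 left).
+365 (one year) → May 22, 1897 (314 left).
May has 31 days: +10 → Jun 1, 1897 (304 left).
Jun has 30 days: +30 → Jul 1, 1897 (274 left).
Jul has 31 days: +31 → Aug 1, 1897 (243 left).
Aug has 31 days: +31 → Sep 1, 1897 (212 left).
Sep has 30 days: +30 → Oct 1, 1897 (182 left).
Oct has 31 days: +31 → Nov 1, 1897 (151 left).
Nov has 30 days: +30 → Dec 1, 1897 (121 left).
Dec has 31 days: +31 → Jan 1, 1898 (90 left).
Jan has 31 days: +31 → Feb 1, 1898 (59 left).
Feb has 28 days: +28 → Mar 1, 1898 (31 left).
Mar has 31 days: +31 → Apr 1, 1898 (0 left).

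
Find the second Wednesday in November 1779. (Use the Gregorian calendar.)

November 1, 1779 is a Monday.
The first Wednesday is therefore November 3 (2 days later).
The second Wednesday is 3 + 1×7 = November 10.

November 10, 1779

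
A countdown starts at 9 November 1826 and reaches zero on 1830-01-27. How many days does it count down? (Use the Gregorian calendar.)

Nov 9, 1826 → Nov 9, 1827: 365 days.
Nov 9, 1827 → Nov 9, 1828: 366 days (Feb 29, 1828 is in that span).
Nov 9, 1828 → Nov 9, 1829: 365 days.
Nov 9, 1829 → Dec 9, 1829: 30 days (November has 30).
Dec 9, 1829 → Jan 9, 1830: 31 days (December has 31).
Jan 9, 1830 → Jan 27, 1830: 18 days.
Total: 1175 days.

1175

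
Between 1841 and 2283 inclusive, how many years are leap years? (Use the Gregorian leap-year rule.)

Multiples of 4 in [1841,2283]: 110.
Of those, multiples of 100: 4 (not leap unless ÷400).
Multiples of 400: 1.
Leap years = 110 − 4 + 1 = 107.

107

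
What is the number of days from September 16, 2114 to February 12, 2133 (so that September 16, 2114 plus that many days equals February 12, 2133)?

6724

Sep 16, 2114 → Sep 16, 2115: 365 days.
Sep 16, 2115 → Sep 16, 2116: 366 days (Feb 29, 2116 is in that span).
Sep 16, 2116 → Sep 16, 2117: 365 days.
Sep 16, 2117 → Sep 16, 2118: 365 days.
Sep 16, 2118 → Sep 16, 2119: 365 days.
Sep 16, 2119 → Sep 16, 2120: 366 days (Feb 29, 2120 is in that span).
Sep 16, 2120 → Sep 16, 2121: 365 days.
Sep 16, 2121 → Sep 16, 2122: 365 days.
Sep 16, 2122 → Sep 16, 2123: 365 days.
Sep 16, 2123 → Sep 16, 2124: 366 days (Feb 29, 2124 is in that span).
Sep 16, 2124 → Sep 16, 2125: 365 days.
Sep 16, 2125 → Sep 16, 2126: 365 days.
Sep 16, 2126 → Sep 16, 2127: 365 days.
Sep 16, 2127 → Sep 16, 2128: 366 days (Feb 29, 2128 is in that span).
Sep 16, 2128 → Sep 16, 2129: 365 days.
Sep 16, 2129 → Sep 16, 2130: 365 days.
Sep 16, 2130 → Sep 16, 2131: 365 days.
Sep 16, 2131 → Sep 16, 2132: 366 days (Feb 29, 2132 is in that span).
Sep 16, 2132 → Oct 16, 2132: 30 days (September has 30).
Oct 16, 2132 → Nov 16, 2132: 31 days (October has 31).
Nov 16, 2132 → Dec 16, 2132: 30 days (November has 30).
Dec 16, 2132 → Jan 16, 2133: 31 days (December has 31).
Jan 16, 2133 → Feb 12, 2133: 27 days.
Total: 6724 days.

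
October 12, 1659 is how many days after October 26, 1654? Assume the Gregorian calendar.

1812

Oct 26, 1654 → Oct 26, 1655: 365 days.
Oct 26, 1655 → Oct 26, 1656: 366 days (Feb 29, 1656 is in that span).
Oct 26, 1656 → Oct 26, 1657: 365 days.
Oct 26, 1657 → Oct 26, 1658: 365 days.
Oct 26, 1658 → Nov 26, 1658: 31 days (October has 31).
Nov 26, 1658 → Dec 26, 1658: 30 days (November has 30).
Dec 26, 1658 → Jan 26, 1659: 31 days (December has 31).
Jan 26, 1659 → Feb 26, 1659: 31 days (January has 31).
Feb 26, 1659 → Mar 26, 1659: 28 days (February has 28).
Mar 26, 1659 → Apr 26, 1659: 31 days (March has 31).
Apr 26, 1659 → May 26, 1659: 30 days (April has 30).
May 26, 1659 → Jun 26, 1659: 31 days (May has 31).
Jun 26, 1659 → Jul 26, 1659: 30 days (June has 30).
Jul 26, 1659 → Aug 26, 1659: 31 days (July has 31).
Aug 26, 1659 → Sep 26, 1659: 31 days (August has 31).
Sep 26, 1659 → Oct 12, 1659: 16 days.
Total: 1812 days.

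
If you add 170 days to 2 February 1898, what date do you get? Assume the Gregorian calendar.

Feb has 28 days: +27 → Mar 1, 1898 (143 left).
Mar has 31 days: +31 → Apr 1, 1898 (112 left).
Apr has 30 days: +30 → May 1, 1898 (82 left).
May has 31 days: +31 → Jun 1, 1898 (51 left).
Jun has 30 days: +30 → Jul 1, 1898 (21 left).
+21 → Jul 22, 1898.

July 22, 1898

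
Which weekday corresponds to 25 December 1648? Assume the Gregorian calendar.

Friday

Doomsday rule: the anchor day for the 1600s is Tuesday. For year 48: 48÷12 = 4 r 0, and 0÷4 = 0, so 4+0+0 = 4.
Tuesday + 4 ≡ Saturday — that's 1648's doomsday.
In December the doomsday date is Dec 12.
Dec 25 is 13 days after Dec 12; 13 mod 7 = 6, so Saturday + 6 = Friday.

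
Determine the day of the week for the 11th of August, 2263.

Tuesday

Doomsday rule: the anchor day for the 2200s is Friday. For year 63: 63÷12 = 5 r 3, and 3÷4 = 0, so 5+3+0 = 8.
Friday + 8 ≡ Saturday — that's 2263's doomsday.
In August the doomsday date is Aug 8.
Aug 11 is 3 days after Aug 8; 3 mod 7 = 3, so Saturday + 3 = Tuesday.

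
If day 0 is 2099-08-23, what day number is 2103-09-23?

1491

Aug 23, 2099 → Aug 23, 2100: 365 days.
Aug 23, 2100 → Aug 23, 2101: 365 days.
Aug 23, 2101 → Aug 23, 2102: 365 days.
Aug 23, 2102 → Sep 23, 2102: 31 days (August has 31).
Sep 23, 2102 → Oct 23, 2102: 30 days (September has 30).
Oct 23, 2102 → Nov 23, 2102: 31 days (October has 31).
Nov 23, 2102 → Dec 23, 2102: 30 days (November has 30).
Dec 23, 2102 → Jan 23, 2103: 31 days (December has 31).
Jan 23, 2103 → Feb 23, 2103: 31 days (January has 31).
Feb 23, 2103 → Mar 23, 2103: 28 days (February has 28).
Mar 23, 2103 → Apr 23, 2103: 31 days (March has 31).
Apr 23, 2103 → May 23, 2103: 30 days (April has 30).
May 23, 2103 → Jun 23, 2103: 31 days (May has 31).
Jun 23, 2103 → Jul 23, 2103: 30 days (June has 30).
Jul 23, 2103 → Aug 23, 2103: 31 days (July has 31).
Aug 23, 2103 → Sep 23, 2103: 31 days.
Total: 1491 days.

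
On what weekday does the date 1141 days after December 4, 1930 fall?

Dec 4, 1930 is a Thursday.
1141 mod 7 = 0, so 1141 days after a Thursday is Thursday + 0 = Thursday.

Thursday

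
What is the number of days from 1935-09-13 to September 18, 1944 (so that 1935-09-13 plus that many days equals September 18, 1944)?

3293

Sep 13, 1935 → Sep 13, 1936: 366 days (Feb 29, 1936 is in that span).
Sep 13, 1936 → Sep 13, 1937: 365 days.
Sep 13, 1937 → Sep 13, 1938: 365 days.
Sep 13, 1938 → Sep 13, 1939: 365 days.
Sep 13, 1939 → Sep 13, 1940: 366 days (Feb 29, 1940 is in that span).
Sep 13, 1940 → Sep 13, 1941: 365 days.
Sep 13, 1941 → Sep 13, 1942: 365 days.
Sep 13, 1942 → Sep 13, 1943: 365 days.
Sep 13, 1943 → Oct 13, 1943: 30 days (September has 30).
Oct 13, 1943 → Nov 13, 1943: 31 days (October has 31).
Nov 13, 1943 → Dec 13, 1943: 30 days (November has 30).
Dec 13, 1943 → Jan 13, 1944: 31 days (December has 31).
Jan 13, 1944 → Feb 13, 1944: 31 days (January has 31).
Feb 13, 1944 → Mar 13, 1944: 29 days (February has 29).
Mar 13, 1944 → Apr 13, 1944: 31 days (March has 31).
Apr 13, 1944 → May 13, 1944: 30 days (April has 30).
May 13, 1944 → Jun 13, 1944: 31 days (May has 31).
Jun 13, 1944 → Jul 13, 1944: 30 days (June has 30).
Jul 13, 1944 → Aug 13, 1944: 31 days (July has 31).
Aug 13, 1944 → Sep 13, 1944: 31 days (August has 31).
Sep 13, 1944 → Sep 18, 1944: 5 days.
Total: 3293 days.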